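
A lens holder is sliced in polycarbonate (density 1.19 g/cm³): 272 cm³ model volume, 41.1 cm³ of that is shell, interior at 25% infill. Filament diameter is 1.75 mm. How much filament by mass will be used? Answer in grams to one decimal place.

117.6 g

Volume inside the shell = 272 − 41.1 = 230.9 cm³.
Infill deposited: 0.25 × 230.9 → 57.725 cm³.
Total printed volume: 41.1 + 57.725 → 98.825 cm³.
Mass: 98.825 × 1.19 → 117.60175 g.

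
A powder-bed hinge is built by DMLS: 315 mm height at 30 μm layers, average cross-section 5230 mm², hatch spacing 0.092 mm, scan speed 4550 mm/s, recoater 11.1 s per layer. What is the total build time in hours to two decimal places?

Number of layers: 315 / 0.03 → 10500 (rounded up).
Hatch length per layer: 5230 / 0.092 → 56847.8 mm.
Per-layer scan time = 56847.8 / 4550, so 12.494 s.
Layer cycle = 12.494 + 11.1, so 23.594 s.
10500 layers × 23.594 s/layer = 247737 s, i.e. 68.82 hours.

68.82 hours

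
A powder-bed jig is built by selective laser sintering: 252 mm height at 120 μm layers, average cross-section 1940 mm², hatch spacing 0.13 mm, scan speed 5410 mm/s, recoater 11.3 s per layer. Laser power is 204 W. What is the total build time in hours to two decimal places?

8.20 hours

Number of layers: 252 / 0.12 → 2100 (rounded up).
Per-layer scan distance = 1940 / 0.13 = 14923.1 mm.
Per-layer scan time: 14923.1 / 5410 → 2.7584 s.
Time per layer = 2.7584 + 11.3 = 14.0584 s.
Build time = 2100 × 14.0584 = 29522.64 s = 8.20 hours.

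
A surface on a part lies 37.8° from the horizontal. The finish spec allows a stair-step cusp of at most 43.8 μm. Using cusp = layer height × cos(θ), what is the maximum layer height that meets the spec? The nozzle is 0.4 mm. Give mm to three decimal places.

Layer height = cusp / cos(37.8°) = 0.0438 / 0.7902 = 0.055 mm.

0.055 mm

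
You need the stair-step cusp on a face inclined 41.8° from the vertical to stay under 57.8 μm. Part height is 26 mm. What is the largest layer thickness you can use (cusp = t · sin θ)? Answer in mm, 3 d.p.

t = h_c / sin θ = 0.0578 / 0.6665 = 0.087 mm.

0.087 mm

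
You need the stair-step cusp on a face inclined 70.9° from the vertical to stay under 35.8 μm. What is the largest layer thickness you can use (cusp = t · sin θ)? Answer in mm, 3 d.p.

0.038 mm

Layer height = cusp / sin(70.9°) = 0.0358 / 0.9449 = 0.038 mm.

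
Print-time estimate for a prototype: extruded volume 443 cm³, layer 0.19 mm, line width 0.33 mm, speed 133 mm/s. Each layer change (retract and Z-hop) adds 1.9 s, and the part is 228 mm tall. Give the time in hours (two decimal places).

Line area = 0.19 × 0.33 = 0.0627 mm².
Path length: 443000 mm³ / 0.0627 mm² → 7065390.7 mm.
Print-move time = 7065390.7 / 133 = 53123.2 s.
Layer count = ceil(228 / 0.19) = 1200.
Layer-change overhead: 1200 × 1.9 → 2280 s.
Total = 53123.2 + 2280 = 55403.2 s = 15.39 hours.

15.39 hours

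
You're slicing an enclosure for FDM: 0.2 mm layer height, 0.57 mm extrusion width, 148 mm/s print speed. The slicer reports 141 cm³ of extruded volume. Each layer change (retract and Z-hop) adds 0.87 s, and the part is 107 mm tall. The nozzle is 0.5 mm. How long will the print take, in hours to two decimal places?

Line area = 0.2 × 0.57 = 0.114 mm².
Toolpath length = 141 cm³ / 0.114 mm² = 141000 / 0.114 = 1236842.1 mm.
Extrusion time = 1236842.1 / 148, so 8357 s.
Layers = ⌈107/0.2⌉ = 535.
Non-print overhead: 535 × 0.87 → 465.45 s.
Altogether 8357 + 465.45 = 8822.45 s, i.e. 2.45 hours.

2.45 hours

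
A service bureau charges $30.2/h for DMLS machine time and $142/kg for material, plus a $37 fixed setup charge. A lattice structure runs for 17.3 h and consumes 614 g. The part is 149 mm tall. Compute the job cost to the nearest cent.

Machine-time cost = 30.2 × 17.3 = $522.46.
Material cost = 142 × 614/1000, so $87.188.
Adding setup: 522.46 + 87.188 + 37 → 646.648 ≈ $646.65.

$646.65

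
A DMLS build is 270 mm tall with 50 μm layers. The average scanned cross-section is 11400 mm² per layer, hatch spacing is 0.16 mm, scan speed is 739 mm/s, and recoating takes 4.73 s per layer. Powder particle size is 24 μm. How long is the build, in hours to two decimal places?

151.72 hours

Layer count = ceil(270 / 0.05) = 5400.
Scan path per layer = 11400 / 0.16, so 71250 mm.
Per-layer scan time = 71250 / 739 = 96.4141 s.
Time per layer: 96.4141 + 4.73 → 101.1441 s.
Total: 5400 × 101.1441 s = 546178.14 s → 151.72 hours.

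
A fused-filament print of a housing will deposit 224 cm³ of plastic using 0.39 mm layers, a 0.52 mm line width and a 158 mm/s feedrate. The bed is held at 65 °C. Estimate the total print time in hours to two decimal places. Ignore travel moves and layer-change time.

1.94 hours

Line area = 0.39 × 0.52 = 0.2028 mm².
Path length: 224000 mm³ / 0.2028 mm² → 1104536.5 mm.
Print-move time = 1104536.5 / 158 = 6990.7 s.
In the requested units: 6990.7 s = 1.94 hours.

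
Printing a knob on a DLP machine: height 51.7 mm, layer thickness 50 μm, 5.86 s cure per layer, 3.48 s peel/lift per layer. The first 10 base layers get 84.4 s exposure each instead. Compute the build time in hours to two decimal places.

2.90 hours

Layers = ⌈51.7/0.05⌉ = 1034.
Base layers = 10 × (84.4 + 3.48), so 878.8 s.
Normal layers = 1024 × (5.86 + 3.48), so 9564.16 s.
Sum: 878.8 + 9564.16 = 10442.96 s → 2.90 hours.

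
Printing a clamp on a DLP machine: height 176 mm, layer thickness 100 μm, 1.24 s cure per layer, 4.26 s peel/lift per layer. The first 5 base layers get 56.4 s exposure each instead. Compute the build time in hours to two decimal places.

Layer count = ceil(176 / 0.1) = 1760.
Bottom layers = 5 × (56.4 + 4.26), so 303.3 s.
Normal layers = 1755 × (1.24 + 4.26), so 9652.5 s.
Sum: 303.3 + 9652.5 = 9955.8 s → 2.77 hours.

2.77 hours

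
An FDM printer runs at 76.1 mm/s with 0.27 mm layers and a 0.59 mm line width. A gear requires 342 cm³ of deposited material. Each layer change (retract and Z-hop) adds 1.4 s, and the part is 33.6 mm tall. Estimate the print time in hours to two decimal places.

7.89 hours

Bead cross-section = 0.27 × 0.59, so 0.1593 mm².
Path length: 342000 mm³ / 0.1593 mm² → 2146892.7 mm.
Extrusion time: 2146892.7 / 76.1 → 28211.5 s.
Layers = ⌈33.6/0.27⌉ = 125.
Non-print overhead: 125 × 1.4 → 175 s.
Total = 28211.5 + 175 = 28386.5 s = 7.89 hours.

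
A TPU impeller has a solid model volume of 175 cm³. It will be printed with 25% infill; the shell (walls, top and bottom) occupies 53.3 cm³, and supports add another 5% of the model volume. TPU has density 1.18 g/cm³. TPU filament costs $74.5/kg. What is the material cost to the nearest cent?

Infill region: 175 − 53.3 → 121.7 cm³.
Infill deposited = 0.25 × 121.7 = 30.425 cm³.
Support = 0.05 × 175 = 8.75 cm³.
Total extruded: 53.3 + 30.425 + 8.75 → 92.475 cm³.
Mass = 92.475 × 1.18 = 109.1205 g.
At $74.5/kg: 109.1205/1000 × 74.5 = $8.13.

$8.13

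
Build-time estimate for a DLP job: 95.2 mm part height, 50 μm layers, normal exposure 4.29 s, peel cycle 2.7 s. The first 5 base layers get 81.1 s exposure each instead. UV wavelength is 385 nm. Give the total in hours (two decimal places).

3.80 hours

Number of layers: 95.2 / 0.05 → 1904 (rounded up).
Bottom layers = 5 × (81.1 + 2.7), so 419 s.
Normal layers: 1899 × (4.29 + 2.7) → 13274.01 s.
Sum: 419 + 13274.01 = 13693.01 s → 3.80 hours.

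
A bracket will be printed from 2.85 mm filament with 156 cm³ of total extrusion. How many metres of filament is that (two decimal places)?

A = π r² = π × 1.425² = 6.3794 mm².
Length = 156 cm³ / 6.3794 mm² = 156000 / 6.3794 = 24453.71 mm = 24.45 m.

24.45 m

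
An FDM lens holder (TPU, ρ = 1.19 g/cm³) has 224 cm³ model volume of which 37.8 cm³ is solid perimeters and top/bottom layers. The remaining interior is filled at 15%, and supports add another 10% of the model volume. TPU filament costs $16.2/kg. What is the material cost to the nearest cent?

Volume inside the shell: 224 − 37.8 → 186.2 cm³.
Infill deposited = 0.15 × 186.2 = 27.93 cm³.
Support = 0.10 × 224, so 22.4 cm³.
Total printed volume = 37.8 + 27.93 + 22.4 = 88.13 cm³.
Mass = 88.13 × 1.19 = 104.8747 g.
At $16.2/kg: 104.8747/1000 × 16.2 = $1.70.

$1.70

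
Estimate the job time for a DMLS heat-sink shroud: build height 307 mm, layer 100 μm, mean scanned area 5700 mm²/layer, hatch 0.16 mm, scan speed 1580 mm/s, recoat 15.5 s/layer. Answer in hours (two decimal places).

Layers = ⌈307/0.1⌉ = 3070.
Scan path per layer = 5700 / 0.16, so 35625 mm.
Per-layer scan time = 35625 / 1580, so 22.5475 s.
Per-layer time: 22.5475 + 15.5 → 38.0475 s.
Total: 3070 × 38.0475 s = 116805.825 s → 32.45 hours.

32.45 hours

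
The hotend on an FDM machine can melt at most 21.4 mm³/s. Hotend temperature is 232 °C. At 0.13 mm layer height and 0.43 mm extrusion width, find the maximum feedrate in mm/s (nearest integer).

A = 0.13 × 0.43 = 0.0559 mm².
v_max = Q/A = 21.4/0.0559 = 382.83 mm/s → 383 mm/s.

383 mm/s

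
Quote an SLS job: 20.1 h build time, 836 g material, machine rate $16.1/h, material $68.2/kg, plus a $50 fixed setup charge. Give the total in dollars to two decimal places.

$430.63

Machine-time cost = 16.1 × 20.1, so $323.61.
Material cost: 68.2 × 836/1000 → $57.0152.
Total = 323.61 + 57.0152 + 50 = 430.6252 ≈ $430.63.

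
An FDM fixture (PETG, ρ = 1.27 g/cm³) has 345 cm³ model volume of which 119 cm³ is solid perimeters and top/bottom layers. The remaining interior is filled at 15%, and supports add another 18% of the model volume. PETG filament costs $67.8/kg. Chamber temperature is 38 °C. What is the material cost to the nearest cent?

Interior volume = 345 − 119, so 226 cm³.
Infill volume = 0.15 × 226, so 33.9 cm³.
Support = 0.18 × 345, so 62.1 cm³.
Total extruded = 119 + 33.9 + 62.1, so 215 cm³.
Mass = 215 × 1.27, so 273.05 g.
Cost = 273.05 g / 1000 × $67.8/kg = $18.51.

$18.51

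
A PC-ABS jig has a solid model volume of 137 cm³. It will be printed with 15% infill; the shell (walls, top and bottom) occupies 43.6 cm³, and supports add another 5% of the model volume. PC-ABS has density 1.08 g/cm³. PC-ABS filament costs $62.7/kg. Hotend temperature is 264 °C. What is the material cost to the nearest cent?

Volume inside the shell = 137 − 43.6 = 93.4 cm³.
Infill volume: 0.15 × 93.4 → 14.01 cm³.
Support = 0.05 × 137, so 6.85 cm³.
Total printed volume = 43.6 + 14.01 + 6.85, so 64.46 cm³.
Mass: 64.46 × 1.08 → 69.6168 g.
Cost = 69.6168 g / 1000 × $62.7/kg = $4.36.

$4.36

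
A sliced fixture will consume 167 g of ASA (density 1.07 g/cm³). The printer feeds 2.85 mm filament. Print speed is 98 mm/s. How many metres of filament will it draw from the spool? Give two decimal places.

Extruded volume: 167/1.07 = 156.0748 cm³ (156074.8 mm³).
A = π r² = π × 1.425² = 6.3794 mm².
Length = 156074.8 / 6.3794 = 24465.44 mm = 24.47 m.

24.47 m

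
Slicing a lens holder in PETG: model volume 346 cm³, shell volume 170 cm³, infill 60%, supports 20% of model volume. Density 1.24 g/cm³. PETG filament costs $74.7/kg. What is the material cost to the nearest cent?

$31.94

Volume inside the shell: 346 − 170 → 176 cm³.
Infill volume: 0.60 × 176 → 105.6 cm³.
Support = 0.20 × 346, so 69.2 cm³.
Deposited volume = 170 + 105.6 + 69.2 = 344.8 cm³.
Mass = 344.8 × 1.24, so 427.552 g.
At $74.7/kg: 427.552/1000 × 74.7 = $31.94.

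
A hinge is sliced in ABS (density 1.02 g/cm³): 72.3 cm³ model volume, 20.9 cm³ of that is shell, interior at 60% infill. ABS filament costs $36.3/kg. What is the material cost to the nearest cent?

$1.92

Interior volume = 72.3 − 20.9, so 51.4 cm³.
Infill volume = 0.60 × 51.4, so 30.84 cm³.
Deposited volume = 20.9 + 30.84, so 51.74 cm³.
Mass = 51.74 × 1.02, so 52.7748 g.
Cost = 52.7748 g / 1000 × $36.3/kg = $1.92.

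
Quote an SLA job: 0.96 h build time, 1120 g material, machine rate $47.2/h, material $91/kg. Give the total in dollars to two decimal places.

Time charge: 47.2 × 0.96 → $45.312.
Feedstock cost = 91 × 1120/1000 = $101.92.
Total = 45.312 + 101.92 = 147.232 ≈ $147.23.

$147.23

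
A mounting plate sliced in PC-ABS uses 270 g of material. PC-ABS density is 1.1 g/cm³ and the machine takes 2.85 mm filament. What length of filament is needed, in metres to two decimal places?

Extruded volume: 270/1.1 = 245.4545 cm³ (245454.5 mm³).
A = π r² = π × 1.425² = 6.3794 mm².
Length = 245454.5 / 6.3794 = 38476.11 mm = 38.48 m.

38.48 m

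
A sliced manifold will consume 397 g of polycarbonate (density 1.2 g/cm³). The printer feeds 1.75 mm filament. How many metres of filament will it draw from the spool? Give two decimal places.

137.54 m

Volume = 397 g / 1.2 g·cm⁻³ = 330.8333 cm³ = 330833.3 mm³.
Cross-section of 1.75 mm filament: π·(1.75/2)² = 2.4053 mm².
Length = 330833.3 / 2.4053 = 137543.47 mm = 137.54 m.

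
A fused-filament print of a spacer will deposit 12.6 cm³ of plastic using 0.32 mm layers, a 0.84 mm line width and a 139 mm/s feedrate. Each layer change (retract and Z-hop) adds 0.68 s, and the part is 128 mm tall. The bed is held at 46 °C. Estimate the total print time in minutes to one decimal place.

Extrusion cross-section = 0.32 × 0.84, so 0.2688 mm².
Toolpath length = 12.6 cm³ / 0.2688 mm² = 12600 / 0.2688 = 46875 mm.
Print-move time = 46875 / 139 = 337.2 s.
Layer count = ceil(128 / 0.32) = 400.
Non-print overhead = 400 × 0.68 = 272 s.
Altogether 337.2 + 272 = 609.2 s, i.e. 10.2 minutes.

10.2 minutes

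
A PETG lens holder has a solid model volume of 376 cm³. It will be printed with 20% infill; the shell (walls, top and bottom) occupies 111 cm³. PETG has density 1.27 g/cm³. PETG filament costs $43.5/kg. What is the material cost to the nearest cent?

$9.06

Volume inside the shell = 376 − 111 = 265 cm³.
Infill volume = 0.20 × 265 = 53 cm³.
Total printed volume = 111 + 53 = 164 cm³.
Mass = 164 × 1.27 = 208.28 g.
At $43.5/kg: 208.28/1000 × 43.5 = $9.06.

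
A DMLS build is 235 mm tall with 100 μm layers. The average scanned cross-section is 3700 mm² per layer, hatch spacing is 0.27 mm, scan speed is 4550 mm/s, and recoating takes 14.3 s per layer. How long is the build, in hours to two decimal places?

Layers = ⌈235/0.1⌉ = 2350.
Scan path per layer = 3700 / 0.27, so 13703.7 mm.
Laser time per layer = 13703.7 / 4550 = 3.0118 s.
Layer cycle: 3.0118 + 14.3 → 17.3118 s.
Build time = 2350 × 17.3118 = 40682.73 s = 11.30 hours.

11.30 hours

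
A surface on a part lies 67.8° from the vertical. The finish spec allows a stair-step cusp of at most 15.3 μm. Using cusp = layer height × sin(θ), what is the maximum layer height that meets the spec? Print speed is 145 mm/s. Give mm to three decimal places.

Layer height = cusp / sin(67.8°) = 0.0153 / 0.9259 = 0.017 mm.

0.017 mm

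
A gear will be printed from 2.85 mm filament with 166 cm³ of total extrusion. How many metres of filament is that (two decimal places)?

Filament cross-section = π × (2.85/2)² = 6.3794 mm².
L = 166000 mm³ / 6.3794 mm² = 26021.26 mm, i.e. 26.02 m.

26.02 m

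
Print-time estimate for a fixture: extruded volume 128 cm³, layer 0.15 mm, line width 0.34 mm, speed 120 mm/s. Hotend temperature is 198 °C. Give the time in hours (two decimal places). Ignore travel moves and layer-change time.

Bead cross-section = 0.15 × 0.34, so 0.051 mm².
Total extruded path = 128000/0.051 = 2509803.9 mm.
Time extruding = 2509803.9 / 120, so 20915 s.
Converting: 20915 s = 5.81 hours.

5.81 hours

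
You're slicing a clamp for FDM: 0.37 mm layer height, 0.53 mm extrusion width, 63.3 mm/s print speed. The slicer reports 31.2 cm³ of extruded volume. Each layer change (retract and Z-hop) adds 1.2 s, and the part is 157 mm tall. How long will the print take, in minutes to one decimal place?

50.4 minutes

Line area = 0.37 × 0.53, so 0.1961 mm².
Total extruded path = 31200/0.1961 = 159102.5 mm.
Extrusion time: 159102.5 / 63.3 → 2513.5 s.
Layers = ⌈157/0.37⌉ = 425.
Z-hop total: 425 × 1.2 → 510 s.
Altogether 2513.5 + 510 = 3023.5 s, i.e. 50.4 minutes.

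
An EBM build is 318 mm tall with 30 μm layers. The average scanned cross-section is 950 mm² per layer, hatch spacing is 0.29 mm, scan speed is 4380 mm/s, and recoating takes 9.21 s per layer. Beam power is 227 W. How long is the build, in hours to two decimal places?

Layers = ⌈318/0.03⌉ = 10600.
Scan path per layer: 950 / 0.29 → 3275.9 mm.
Beam time per layer: 3275.9 / 4380 → 0.7479 s.
Layer cycle = 0.7479 + 9.21, so 9.9579 s.
Total: 10600 × 9.9579 s = 105553.74 s → 29.32 hours.

29.32 hours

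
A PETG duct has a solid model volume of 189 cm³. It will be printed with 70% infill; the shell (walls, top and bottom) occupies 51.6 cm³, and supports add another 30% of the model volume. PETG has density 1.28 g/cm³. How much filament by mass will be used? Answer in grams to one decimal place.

261.7 g

Volume inside the shell = 189 − 51.6 = 137.4 cm³.
Infill volume: 0.70 × 137.4 → 96.18 cm³.
Support: 0.30 × 189 → 56.7 cm³.
Total extruded = 51.6 + 96.18 + 56.7 = 204.48 cm³.
Mass = 204.48 × 1.28, so 261.7344 g.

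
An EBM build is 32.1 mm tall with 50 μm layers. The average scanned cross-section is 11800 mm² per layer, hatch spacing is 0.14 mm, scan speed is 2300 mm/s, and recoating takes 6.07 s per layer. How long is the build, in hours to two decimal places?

Layers = ⌈32.1/0.05⌉ = 642.
Scan path per layer: 11800 / 0.14 → 84285.7 mm.
Beam time per layer = 84285.7 / 2300, so 36.646 s.
Per-layer time: 36.646 + 6.07 → 42.716 s.
642 layers × 42.716 s/layer = 27423.672 s, i.e. 7.62 hours.

7.62 hours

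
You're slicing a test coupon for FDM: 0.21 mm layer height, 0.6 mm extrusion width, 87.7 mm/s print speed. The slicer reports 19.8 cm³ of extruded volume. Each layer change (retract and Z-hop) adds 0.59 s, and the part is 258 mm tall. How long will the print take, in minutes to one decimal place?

41.9 minutes

Line area: 0.21 × 0.6 → 0.126 mm².
Total extruded path = 19800/0.126 = 157142.9 mm.
Time extruding = 157142.9 / 87.7 = 1791.8 s.
Layer count = ceil(258 / 0.21) = 1229.
Non-print overhead: 1229 × 0.59 → 725.11 s.
Total = 1791.8 + 725.11 = 2516.91 s = 41.9 minutes.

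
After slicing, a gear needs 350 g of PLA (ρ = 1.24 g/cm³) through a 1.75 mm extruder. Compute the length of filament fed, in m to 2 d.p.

Extruded volume: 350/1.24 = 282.2581 cm³ (282258.1 mm³).
Cross-section of 1.75 mm filament: π·(1.75/2)² = 2.4053 mm².
L = V/A = 282258.1/2.4053 = 117348.4 mm → 117.35 m.

117.35 m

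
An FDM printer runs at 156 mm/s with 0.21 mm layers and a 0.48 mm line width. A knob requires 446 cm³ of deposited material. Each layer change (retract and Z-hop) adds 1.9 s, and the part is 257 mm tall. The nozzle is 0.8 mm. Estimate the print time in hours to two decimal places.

Line area: 0.21 × 0.48 → 0.1008 mm².
Toolpath length = 446 cm³ / 0.1008 mm² = 446000 / 0.1008 = 4424603.2 mm.
Time extruding = 4424603.2 / 156 = 28362.8 s.
Layer count = ceil(257 / 0.21) = 1224.
Non-print overhead = 1224 × 1.9 = 2325.6 s.
Altogether 28362.8 + 2325.6 = 30688.4 s, i.e. 8.52 hours.

8.52 hours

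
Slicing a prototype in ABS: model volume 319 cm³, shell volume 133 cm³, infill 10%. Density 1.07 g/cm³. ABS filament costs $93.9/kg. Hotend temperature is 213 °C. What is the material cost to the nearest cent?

$15.23

Interior volume: 319 − 133 → 186 cm³.
Deposited infill = 0.10 × 186, so 18.6 cm³.
Total printed volume = 133 + 18.6 = 151.6 cm³.
Mass = 151.6 × 1.07 = 162.212 g.
Cost = 162.212 g / 1000 × $93.9/kg = $15.23.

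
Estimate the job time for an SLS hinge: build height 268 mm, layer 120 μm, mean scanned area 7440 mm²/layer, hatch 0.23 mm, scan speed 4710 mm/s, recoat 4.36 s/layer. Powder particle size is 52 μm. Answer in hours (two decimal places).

6.97 hours

Layer count = ceil(268 / 0.12) = 2234.
Scan path per layer = 7440 / 0.23 = 32347.8 mm.
Per-layer scan time = 32347.8 / 4710, so 6.8679 s.
Time per layer = 6.8679 + 4.36 = 11.2279 s.
Total: 2234 × 11.2279 s = 25083.1286 s → 6.97 hours.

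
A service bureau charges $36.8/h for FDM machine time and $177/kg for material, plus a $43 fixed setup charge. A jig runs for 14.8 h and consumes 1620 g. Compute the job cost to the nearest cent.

Machine-time cost = 36.8 × 14.8 = $544.64.
Feedstock cost = 177 × 1620/1000 = $286.74.
Adding setup: 544.64 + 286.74 + 43 → $874.38.

$874.38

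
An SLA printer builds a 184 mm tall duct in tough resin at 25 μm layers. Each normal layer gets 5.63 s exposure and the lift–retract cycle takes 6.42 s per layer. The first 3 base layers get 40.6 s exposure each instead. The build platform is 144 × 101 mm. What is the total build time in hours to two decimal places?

Number of layers: 184 / 0.025 → 7360 (rounded up).
Base layers: 3 × (40.6 + 6.42) → 141.06 s.
Remaining layers = 7357 × (5.63 + 6.42) = 88651.85 s.
Total = 141.06 + 88651.85 = 88792.91 s = 24.66 hours.

24.66 hours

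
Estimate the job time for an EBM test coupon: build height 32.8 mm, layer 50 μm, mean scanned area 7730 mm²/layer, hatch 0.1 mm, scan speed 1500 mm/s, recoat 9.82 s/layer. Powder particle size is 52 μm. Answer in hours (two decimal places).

11.18 hours

Layer count = ceil(32.8 / 0.05) = 656.
Scan path per layer = 7730 / 0.1, so 77300 mm.
Scan time per layer: 77300 / 1500 → 51.5333 s.
Layer cycle = 51.5333 + 9.82 = 61.3533 s.
Total: 656 × 61.3533 s = 40247.7648 s → 11.18 hours.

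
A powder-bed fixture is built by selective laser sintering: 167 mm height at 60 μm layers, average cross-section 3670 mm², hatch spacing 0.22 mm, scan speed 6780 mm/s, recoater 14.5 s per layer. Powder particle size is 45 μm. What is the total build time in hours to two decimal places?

13.12 hours

Layer count = ceil(167 / 0.06) = 2784.
Per-layer scan distance = 3670 / 0.22 = 16681.8 mm.
Scan time per layer = 16681.8 / 6780, so 2.4604 s.
Time per layer = 2.4604 + 14.5 = 16.9604 s.
2784 layers × 16.9604 s/layer = 47217.7536 s, i.e. 13.12 hours.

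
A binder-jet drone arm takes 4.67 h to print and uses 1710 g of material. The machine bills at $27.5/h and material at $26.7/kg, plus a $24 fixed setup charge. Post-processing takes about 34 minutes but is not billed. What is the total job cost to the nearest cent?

Machine cost = 27.5 × 4.67 = $128.425.
Feedstock cost = 26.7 × 1710/1000, so $45.657.
Total = 128.425 + 45.657 + 24 = 198.082 ≈ $198.08.

$198.08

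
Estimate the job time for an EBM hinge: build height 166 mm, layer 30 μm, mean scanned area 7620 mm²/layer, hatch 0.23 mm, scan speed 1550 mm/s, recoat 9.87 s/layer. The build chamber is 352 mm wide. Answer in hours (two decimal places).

Layer count = ceil(166 / 0.03) = 5534.
Per-layer scan distance = 7620 / 0.23 = 33130.4 mm.
Beam time per layer = 33130.4 / 1550 = 21.3745 s.
Time per layer = 21.3745 + 9.87 = 31.2445 s.
5534 layers × 31.2445 s/layer = 172907.063 s, i.e. 48.03 hours.

48.03 hours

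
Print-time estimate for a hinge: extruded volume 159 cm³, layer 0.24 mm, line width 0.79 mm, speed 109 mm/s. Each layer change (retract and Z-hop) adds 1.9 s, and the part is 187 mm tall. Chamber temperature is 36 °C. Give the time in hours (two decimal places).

2.55 hours

Extrusion cross-section: 0.24 × 0.79 → 0.1896 mm².
Toolpath length = 159 cm³ / 0.1896 mm² = 159000 / 0.1896 = 838607.6 mm.
Time extruding = 838607.6 / 109, so 7693.6 s.
Layer count = ceil(187 / 0.24) = 780.
Z-hop total: 780 × 1.9 → 1482 s.
Total = 7693.6 + 1482 = 9175.6 s = 2.55 hours.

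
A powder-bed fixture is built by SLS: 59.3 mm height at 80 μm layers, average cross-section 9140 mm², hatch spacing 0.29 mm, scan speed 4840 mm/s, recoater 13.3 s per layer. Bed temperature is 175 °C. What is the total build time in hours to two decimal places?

4.08 hours

Layer count = ceil(59.3 / 0.08) = 742.
Scan path per layer = 9140 / 0.29, so 31517.2 mm.
Scan time per layer = 31517.2 / 4840 = 6.5118 s.
Per-layer time = 6.5118 + 13.3, so 19.8118 s.
Total: 742 × 19.8118 s = 14700.3556 s → 4.08 hours.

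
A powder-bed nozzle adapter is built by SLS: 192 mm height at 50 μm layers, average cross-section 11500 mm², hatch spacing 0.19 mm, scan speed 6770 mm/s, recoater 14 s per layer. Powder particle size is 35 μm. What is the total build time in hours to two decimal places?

Layer count = ceil(192 / 0.05) = 3840.
Hatch length per layer = 11500 / 0.19 = 60526.3 mm.
Scan time per layer = 60526.3 / 6770, so 8.9404 s.
Per-layer time = 8.9404 + 14, so 22.9404 s.
3840 layers × 22.9404 s/layer = 88091.136 s, i.e. 24.47 hours.

24.47 hours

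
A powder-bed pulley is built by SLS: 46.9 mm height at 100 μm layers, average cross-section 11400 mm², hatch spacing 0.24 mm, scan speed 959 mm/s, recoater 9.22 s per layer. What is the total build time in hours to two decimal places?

7.65 hours

Number of layers: 46.9 / 0.1 → 469 (rounded up).
Scan path per layer = 11400 / 0.24 = 47500 mm.
Per-layer scan time: 47500 / 959 → 49.5308 s.
Layer cycle: 49.5308 + 9.22 → 58.7508 s.
469 layers × 58.7508 s/layer = 27554.1252 s, i.e. 7.65 hours.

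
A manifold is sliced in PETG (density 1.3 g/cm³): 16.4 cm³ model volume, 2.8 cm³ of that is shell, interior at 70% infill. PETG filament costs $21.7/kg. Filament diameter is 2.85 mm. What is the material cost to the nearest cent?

$0.35

Infill region = 16.4 − 2.8, so 13.6 cm³.
Infill deposited = 0.70 × 13.6 = 9.52 cm³.
Total printed volume = 2.8 + 9.52, so 12.32 cm³.
Mass = 12.32 × 1.3 = 16.016 g.
Cost = 16.016 g / 1000 × $21.7/kg = $0.35.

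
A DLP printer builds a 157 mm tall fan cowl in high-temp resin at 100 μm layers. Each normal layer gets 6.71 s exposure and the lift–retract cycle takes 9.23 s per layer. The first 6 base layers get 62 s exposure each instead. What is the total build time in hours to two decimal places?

Layers = ⌈157/0.1⌉ = 1570.
Base layers = 6 × (62 + 9.23), so 427.38 s.
Normal layers = 1564 × (6.71 + 9.23) = 24930.16 s.
Sum: 427.38 + 24930.16 = 25357.54 s → 7.04 hours.

7.04 hours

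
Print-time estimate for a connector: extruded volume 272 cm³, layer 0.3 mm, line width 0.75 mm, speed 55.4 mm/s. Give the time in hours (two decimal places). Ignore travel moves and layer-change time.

6.06 hours

Line area: 0.3 × 0.75 → 0.225 mm².
Total extruded path = 272000/0.225 = 1208888.9 mm.
Print-move time = 1208888.9 / 55.4, so 21821.1 s.
21821.1 s = 6.06 hours.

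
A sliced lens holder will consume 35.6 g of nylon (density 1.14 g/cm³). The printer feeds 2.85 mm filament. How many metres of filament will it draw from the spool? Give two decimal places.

Volume = 35.6 g / 1.14 g·cm⁻³ = 31.2281 cm³ = 31228.1 mm³.
Filament cross-section = π × (2.85/2)² = 6.3794 mm².
Length = 31228.1 / 6.3794 = 4895.15 mm = 4.90 m.

4.90 m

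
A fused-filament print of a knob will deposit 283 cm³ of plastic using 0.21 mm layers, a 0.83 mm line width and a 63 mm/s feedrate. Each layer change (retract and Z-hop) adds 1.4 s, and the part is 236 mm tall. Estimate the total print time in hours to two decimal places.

7.60 hours

Bead cross-section = 0.21 × 0.83, so 0.1743 mm².
Path length: 283000 mm³ / 0.1743 mm² → 1623637.4 mm.
Time extruding = 1623637.4 / 63, so 25772 s.
Number of layers: 236 / 0.21 → 1124 (rounded up).
Z-hop total: 1124 × 1.4 → 1573.6 s.
Altogether 25772 + 1573.6 = 27345.6 s, i.e. 7.60 hours.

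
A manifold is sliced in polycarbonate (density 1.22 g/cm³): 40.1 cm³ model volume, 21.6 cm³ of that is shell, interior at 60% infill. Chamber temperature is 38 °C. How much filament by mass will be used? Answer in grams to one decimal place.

39.9 g

Infill region = 40.1 − 21.6, so 18.5 cm³.
Deposited infill = 0.60 × 18.5, so 11.1 cm³.
Deposited volume = 21.6 + 11.1 = 32.7 cm³.
Mass = 32.7 × 1.22 = 39.894 g.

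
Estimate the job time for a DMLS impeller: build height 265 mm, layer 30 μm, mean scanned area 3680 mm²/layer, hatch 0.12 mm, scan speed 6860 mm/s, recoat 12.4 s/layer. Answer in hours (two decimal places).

41.40 hours

Layers = ⌈265/0.03⌉ = 8834.
Hatch length per layer = 3680 / 0.12 = 30666.7 mm.
Per-layer scan time = 30666.7 / 6860 = 4.4704 s.
Layer cycle = 4.4704 + 12.4, so 16.8704 s.
Build time = 8834 × 16.8704 = 149033.1136 s = 41.40 hours.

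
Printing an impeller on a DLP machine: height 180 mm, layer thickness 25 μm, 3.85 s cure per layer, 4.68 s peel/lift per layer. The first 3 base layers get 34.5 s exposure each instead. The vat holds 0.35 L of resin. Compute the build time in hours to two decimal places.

Layers = ⌈180/0.025⌉ = 7200.
Burn-in layers: 3 × (34.5 + 4.68) → 117.54 s.
Regular layers = 7197 × (3.85 + 4.68), so 61390.41 s.
Sum: 117.54 + 61390.41 = 61507.95 s → 17.09 hours.

17.09 hours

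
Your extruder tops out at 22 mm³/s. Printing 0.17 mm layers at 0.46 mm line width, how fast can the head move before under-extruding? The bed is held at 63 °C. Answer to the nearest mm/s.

281 mm/s

A = 0.17 × 0.46 = 0.0782 mm².
Max speed = 22 / 0.0782 = 281.33 ≈ 281 mm/s.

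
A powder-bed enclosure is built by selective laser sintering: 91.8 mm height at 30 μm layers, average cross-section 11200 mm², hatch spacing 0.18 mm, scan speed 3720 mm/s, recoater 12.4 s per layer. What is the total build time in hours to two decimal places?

24.76 hours

Layer count = ceil(91.8 / 0.03) = 3060.
Scan path per layer: 11200 / 0.18 → 62222.2 mm.
Per-layer scan time: 62222.2 / 3720 → 16.7264 s.
Layer cycle = 16.7264 + 12.4, so 29.1264 s.
3060 layers × 29.1264 s/layer = 89126.784 s, i.e. 24.76 hours.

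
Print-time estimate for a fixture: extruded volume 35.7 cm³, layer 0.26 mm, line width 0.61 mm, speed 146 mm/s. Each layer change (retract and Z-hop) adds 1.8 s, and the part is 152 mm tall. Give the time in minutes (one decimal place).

43.2 minutes

Line area = 0.26 × 0.61 = 0.1586 mm².
Toolpath length = 35.7 cm³ / 0.1586 mm² = 35700 / 0.1586 = 225094.6 mm.
Time extruding: 225094.6 / 146 → 1541.7 s.
Number of layers: 152 / 0.26 → 585 (rounded up).
Layer-change overhead: 585 × 1.8 → 1053 s.
Altogether 1541.7 + 1053 = 2594.7 s, i.e. 43.2 minutes.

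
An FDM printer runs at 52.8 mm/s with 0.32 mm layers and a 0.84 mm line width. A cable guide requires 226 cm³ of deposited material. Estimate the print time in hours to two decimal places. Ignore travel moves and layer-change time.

4.42 hours

Line area: 0.32 × 0.84 → 0.2688 mm².
Path length: 226000 mm³ / 0.2688 mm² → 840773.8 mm.
Extrusion time = 840773.8 / 52.8, so 15923.7 s.
That's 15923.7 s → 4.42 hours.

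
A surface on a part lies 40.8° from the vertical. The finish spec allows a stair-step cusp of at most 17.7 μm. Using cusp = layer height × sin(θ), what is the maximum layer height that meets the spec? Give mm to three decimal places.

Layer height = cusp / sin(40.8°) = 0.0177 / 0.6534 = 0.027 mm.

0.027 mm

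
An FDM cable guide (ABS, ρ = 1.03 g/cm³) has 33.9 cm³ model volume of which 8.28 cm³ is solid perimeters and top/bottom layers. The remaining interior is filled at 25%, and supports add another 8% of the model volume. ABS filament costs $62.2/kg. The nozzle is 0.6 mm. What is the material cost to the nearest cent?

Interior volume: 33.9 − 8.28 → 25.62 cm³.
Infill volume = 0.25 × 25.62, so 6.405 cm³.
Support = 0.08 × 33.9, so 2.712 cm³.
Total printed volume: 8.28 + 6.405 + 2.712 → 17.397 cm³.
Mass = 17.397 × 1.03, so 17.91891 g.
At $62.2/kg: 17.91891/1000 × 62.2 = $1.11.

$1.11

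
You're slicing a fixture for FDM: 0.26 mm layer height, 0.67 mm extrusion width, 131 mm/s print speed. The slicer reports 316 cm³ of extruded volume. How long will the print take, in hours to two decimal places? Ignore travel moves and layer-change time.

Extrusion cross-section: 0.26 × 0.67 → 0.1742 mm².
Toolpath length = 316 cm³ / 0.1742 mm² = 316000 / 0.1742 = 1814006.9 mm.
Print-move time: 1814006.9 / 131 → 13847.4 s.
In the requested units: 13847.4 s = 3.85 hours.

3.85 hours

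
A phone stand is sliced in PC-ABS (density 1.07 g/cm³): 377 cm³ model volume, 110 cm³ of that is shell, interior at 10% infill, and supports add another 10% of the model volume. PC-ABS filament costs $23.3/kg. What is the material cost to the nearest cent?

Volume inside the shell = 377 − 110, so 267 cm³.
Infill volume: 0.10 × 267 → 26.7 cm³.
Support: 0.10 × 377 → 37.7 cm³.
Total extruded = 110 + 26.7 + 37.7, so 174.4 cm³.
Mass: 174.4 × 1.07 → 186.608 g.
At $23.3/kg: 186.608/1000 × 23.3 = $4.35.

$4.35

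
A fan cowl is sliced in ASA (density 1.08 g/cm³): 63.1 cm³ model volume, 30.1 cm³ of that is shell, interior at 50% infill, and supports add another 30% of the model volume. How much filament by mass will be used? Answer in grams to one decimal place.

70.8 g

Interior volume = 63.1 − 30.1, so 33 cm³.
Infill deposited = 0.50 × 33 = 16.5 cm³.
Support = 0.30 × 63.1 = 18.93 cm³.
Total extruded: 30.1 + 16.5 + 18.93 → 65.53 cm³.
Mass = 65.53 × 1.08 = 70.7724 g.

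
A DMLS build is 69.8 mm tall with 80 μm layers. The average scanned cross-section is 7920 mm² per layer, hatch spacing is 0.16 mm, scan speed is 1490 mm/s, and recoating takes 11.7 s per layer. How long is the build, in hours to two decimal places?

10.89 hours

Layer count = ceil(69.8 / 0.08) = 873.
Per-layer scan distance = 7920 / 0.16, so 49500 mm.
Per-layer scan time: 49500 / 1490 → 33.2215 s.
Time per layer = 33.2215 + 11.7, so 44.9215 s.
Total: 873 × 44.9215 s = 39216.4695 s → 10.89 hours.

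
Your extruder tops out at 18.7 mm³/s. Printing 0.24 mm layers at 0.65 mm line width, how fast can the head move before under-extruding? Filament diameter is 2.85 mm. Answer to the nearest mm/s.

A: 0.24 × 0.65 → 0.156 mm².
Max speed = 18.7 / 0.156 = 119.87 ≈ 120 mm/s.

120 mm/s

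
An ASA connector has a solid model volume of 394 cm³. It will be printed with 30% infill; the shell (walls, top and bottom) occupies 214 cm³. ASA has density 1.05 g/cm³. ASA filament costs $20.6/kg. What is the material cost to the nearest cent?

Infill region = 394 − 214 = 180 cm³.
Infill volume: 0.30 × 180 → 54 cm³.
Total printed volume: 214 + 54 → 268 cm³.
Mass = 268 × 1.05, so 281.4 g.
Cost = 281.4 g / 1000 × $20.6/kg = $5.80.

$5.80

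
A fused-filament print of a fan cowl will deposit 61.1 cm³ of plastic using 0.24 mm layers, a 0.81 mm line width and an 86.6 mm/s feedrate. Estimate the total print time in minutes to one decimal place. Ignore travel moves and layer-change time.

60.5 minutes

Bead cross-section = 0.24 × 0.81, so 0.1944 mm².
Toolpath length = 61.1 cm³ / 0.1944 mm² = 61100 / 0.1944 = 314300.4 mm.
Time extruding = 314300.4 / 86.6 = 3629.3 s.
That's 3629.3 s → 60.5 minutes.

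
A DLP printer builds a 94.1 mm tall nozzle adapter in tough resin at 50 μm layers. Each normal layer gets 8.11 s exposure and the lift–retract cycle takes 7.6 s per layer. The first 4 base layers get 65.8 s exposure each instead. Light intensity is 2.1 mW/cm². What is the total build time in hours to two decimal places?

8.28 hours

Layer count = ceil(94.1 / 0.05) = 1882.
Base layers = 4 × (65.8 + 7.6), so 293.6 s.
Remaining layers: 1878 × (8.11 + 7.6) → 29503.38 s.
Sum: 293.6 + 29503.38 = 29796.98 s → 8.28 hours.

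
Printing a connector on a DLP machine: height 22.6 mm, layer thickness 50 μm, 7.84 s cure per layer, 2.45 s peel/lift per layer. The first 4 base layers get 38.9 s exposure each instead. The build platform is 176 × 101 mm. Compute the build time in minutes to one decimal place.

Layers = ⌈22.6/0.05⌉ = 452.
Base layers = 4 × (38.9 + 2.45), so 165.4 s.
Remaining layers: 448 × (7.84 + 2.45) → 4609.92 s.
Sum: 165.4 + 4609.92 = 4775.32 s → 79.6 minutes.

79.6 minutes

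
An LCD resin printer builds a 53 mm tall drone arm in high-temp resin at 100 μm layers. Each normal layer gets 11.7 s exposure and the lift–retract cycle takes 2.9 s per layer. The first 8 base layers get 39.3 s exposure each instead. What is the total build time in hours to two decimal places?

Layers = ⌈53/0.1⌉ = 530.
Bottom layers: 8 × (39.3 + 2.9) → 337.6 s.
Normal layers = 522 × (11.7 + 2.9), so 7621.2 s.
Sum: 337.6 + 7621.2 = 7958.8 s → 2.21 hours.

2.21 hours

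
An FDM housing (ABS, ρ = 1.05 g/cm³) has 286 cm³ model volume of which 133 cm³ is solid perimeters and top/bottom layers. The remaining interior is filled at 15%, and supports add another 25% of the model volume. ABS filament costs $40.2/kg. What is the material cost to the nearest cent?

$9.60

Volume inside the shell: 286 − 133 → 153 cm³.
Infill volume = 0.15 × 153, so 22.95 cm³.
Support = 0.25 × 286 = 71.5 cm³.
Total extruded = 133 + 22.95 + 71.5, so 227.45 cm³.
Mass = 227.45 × 1.05, so 238.8225 g.
Cost = 238.8225 g / 1000 × $40.2/kg = $9.60.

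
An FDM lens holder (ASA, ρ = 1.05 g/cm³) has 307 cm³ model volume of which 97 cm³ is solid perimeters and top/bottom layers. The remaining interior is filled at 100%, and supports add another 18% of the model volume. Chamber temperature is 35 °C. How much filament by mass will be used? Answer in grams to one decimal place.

380.4 g

Interior volume = 307 − 97 = 210 cm³.
Deposited infill = 1.00 × 210, so 210 cm³.
Support = 0.18 × 307 = 55.26 cm³.
Deposited volume = 97 + 210 + 55.26, so 362.26 cm³.
Mass = 362.26 × 1.05 = 380.373 g.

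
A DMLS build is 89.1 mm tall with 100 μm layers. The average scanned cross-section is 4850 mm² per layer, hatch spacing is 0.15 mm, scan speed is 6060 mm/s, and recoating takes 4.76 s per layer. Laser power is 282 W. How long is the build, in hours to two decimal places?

2.50 hours

Number of layers: 89.1 / 0.1 → 891 (rounded up).
Per-layer scan distance = 4850 / 0.15, so 32333.3 mm.
Per-layer scan time = 32333.3 / 6060, so 5.3355 s.
Time per layer: 5.3355 + 4.76 → 10.0955 s.
Total: 891 × 10.0955 s = 8995.0905 s → 2.50 hours.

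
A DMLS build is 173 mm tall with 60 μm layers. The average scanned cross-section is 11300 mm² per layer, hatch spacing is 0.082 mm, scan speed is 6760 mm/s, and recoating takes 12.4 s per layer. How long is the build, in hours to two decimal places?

Layers = ⌈173/0.06⌉ = 2884.
Per-layer scan distance = 11300 / 0.082, so 137804.9 mm.
Per-layer scan time = 137804.9 / 6760, so 20.3853 s.
Layer cycle = 20.3853 + 12.4, so 32.7853 s.
Build time = 2884 × 32.7853 = 94552.8052 s = 26.26 hours.

26.26 hours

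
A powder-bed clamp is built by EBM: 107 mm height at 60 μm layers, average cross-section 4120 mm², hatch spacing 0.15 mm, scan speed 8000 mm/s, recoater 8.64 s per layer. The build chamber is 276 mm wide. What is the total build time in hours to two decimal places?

Layer count = ceil(107 / 0.06) = 1784.
Scan path per layer = 4120 / 0.15 = 27466.7 mm.
Scan time per layer: 27466.7 / 8000 → 3.4333 s.
Layer cycle = 3.4333 + 8.64 = 12.0733 s.
Build time = 1784 × 12.0733 = 21538.7672 s = 5.98 hours.

5.98 hours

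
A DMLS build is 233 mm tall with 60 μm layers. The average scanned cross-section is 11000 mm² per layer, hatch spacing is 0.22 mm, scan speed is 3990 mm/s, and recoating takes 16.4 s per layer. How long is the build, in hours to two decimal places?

31.21 hours

Layers = ⌈233/0.06⌉ = 3884.
Hatch length per layer: 11000 / 0.22 → 50000 mm.
Per-layer scan time = 50000 / 3990, so 12.5313 s.
Per-layer time = 12.5313 + 16.4, so 28.9313 s.
Total: 3884 × 28.9313 s = 112369.1692 s → 31.21 hours.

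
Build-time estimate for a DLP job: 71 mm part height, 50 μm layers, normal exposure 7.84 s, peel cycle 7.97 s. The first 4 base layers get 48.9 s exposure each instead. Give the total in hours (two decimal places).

6.28 hours

Layers = ⌈71/0.05⌉ = 1420.
Bottom layers: 4 × (48.9 + 7.97) → 227.48 s.
Normal layers = 1416 × (7.84 + 7.97), so 22386.96 s.
Total = 227.48 + 22386.96 = 22614.44 s = 6.28 hours.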